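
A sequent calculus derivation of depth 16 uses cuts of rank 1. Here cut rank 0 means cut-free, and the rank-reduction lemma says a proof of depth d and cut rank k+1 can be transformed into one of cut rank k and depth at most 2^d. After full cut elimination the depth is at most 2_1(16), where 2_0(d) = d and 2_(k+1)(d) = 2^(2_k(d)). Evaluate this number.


Each rank reduction sends depth d to at most 2^d; cut rank r needs r reductions.
2_0(16) = 16
2_1(16) = 2^16 = 65536
Cut-free depth bound = 65536

65536


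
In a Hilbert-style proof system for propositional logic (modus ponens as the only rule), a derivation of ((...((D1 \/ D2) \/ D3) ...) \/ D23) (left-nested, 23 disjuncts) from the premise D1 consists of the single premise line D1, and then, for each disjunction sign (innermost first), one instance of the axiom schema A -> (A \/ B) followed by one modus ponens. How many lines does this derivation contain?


Building the left-nested 23-ary disjunction from D1:
- 1 premise line (D1)
- 23 disjuncts means 22 disjunction signs; each needs 1 axiom instance + 1 MP = 2 lines: 2 * 22 = 44
Total = 1 + 44 = 45 lines.

45


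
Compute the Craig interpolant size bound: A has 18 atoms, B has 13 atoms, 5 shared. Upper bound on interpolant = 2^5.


Shared atoms = 5
Craig interpolant size bound = 2^5
= 32

32


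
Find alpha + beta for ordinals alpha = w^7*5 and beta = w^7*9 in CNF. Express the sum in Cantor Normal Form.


Ordinal addition w^7*5 + w^7*9:
Both terms have the same exponent 7.
w^e*c + w^e*d = w^e*(c+d).
Result = w^7*(5+9) = w^7*14

w^7*14


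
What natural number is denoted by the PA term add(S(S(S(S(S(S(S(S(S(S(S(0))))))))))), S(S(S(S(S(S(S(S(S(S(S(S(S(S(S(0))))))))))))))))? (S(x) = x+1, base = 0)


add(S^11(0), S^15(0)):
S^11(0) = 11
S^15(0) = 15
11 + 15 = 26

26


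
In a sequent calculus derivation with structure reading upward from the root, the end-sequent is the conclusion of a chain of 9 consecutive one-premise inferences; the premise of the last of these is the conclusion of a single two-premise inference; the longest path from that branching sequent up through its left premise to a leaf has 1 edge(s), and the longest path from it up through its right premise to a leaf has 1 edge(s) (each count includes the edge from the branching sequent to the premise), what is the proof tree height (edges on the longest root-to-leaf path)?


Longest path through the left premise: 1 edges (measured from the branching sequent)
Longest path through the right premise: 1 edges
Height of the subtree rooted at the branching sequent: max(1, 1) = 1
The branching sequent sits 9 edges above the root (the chain of one-premise inferences), so height = 1 + 9 = 10

10


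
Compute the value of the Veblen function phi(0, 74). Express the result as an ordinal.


phi(0, 74):
phi(0, beta) = omega^beta by definition.
phi(0, 74) = omega^74

omega^74


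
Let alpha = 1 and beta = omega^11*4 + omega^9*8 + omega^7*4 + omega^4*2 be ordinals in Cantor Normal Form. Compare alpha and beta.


Compare term by term from highest exponent:
alpha = 1
beta = omega^11*4 + omega^9*8 + omega^7*4 + omega^4*2
Term 1: alpha has omega^0*1, beta has omega^11*4
Term 2: alpha has omega^0*0, beta has omega^9*8
Term 3: alpha has omega^0*0, beta has omega^7*4
Term 4: alpha has omega^0*0, beta has omega^4*2
Result: alpha < beta

alpha < beta


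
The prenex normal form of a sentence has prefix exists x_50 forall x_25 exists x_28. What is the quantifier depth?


Quantifier prefix has 3 quantifier symbols.
Quantifier depth = 3

3


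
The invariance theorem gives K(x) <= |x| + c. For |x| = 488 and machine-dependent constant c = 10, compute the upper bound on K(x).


K(x) <= |x| + c = 488 + 10 = 498

498


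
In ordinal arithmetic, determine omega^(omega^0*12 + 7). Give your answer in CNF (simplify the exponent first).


omega^(omega^0*12 + 7):
omega^0 = 1, so the exponent is 12 + 7 = 19 (finite ordinal addition).
Result = omega^19, already a single CNF term.

omega^19


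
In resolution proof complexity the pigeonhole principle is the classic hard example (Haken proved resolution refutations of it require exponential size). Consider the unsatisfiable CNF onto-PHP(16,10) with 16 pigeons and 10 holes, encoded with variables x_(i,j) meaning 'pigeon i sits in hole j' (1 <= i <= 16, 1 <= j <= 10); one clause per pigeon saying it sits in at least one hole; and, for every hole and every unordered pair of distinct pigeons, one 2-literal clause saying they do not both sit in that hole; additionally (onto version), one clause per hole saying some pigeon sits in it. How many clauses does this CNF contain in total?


onto-PHP(16,10): 16 pigeons, 10 holes, 16*10 = 160 variables.
- pigeon clauses: one per pigeon -> 16 clauses
- hole clauses: 10 holes * C(16,2) = 10 * 120 -> 1200 clauses
- onto clauses: one per hole -> 10 clauses
Total clauses = 16 + 1200 + 10 = 1226

1226


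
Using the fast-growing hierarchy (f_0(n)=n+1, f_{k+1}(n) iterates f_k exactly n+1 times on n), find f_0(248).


f_0(248) = 248 + 1 = 249

249


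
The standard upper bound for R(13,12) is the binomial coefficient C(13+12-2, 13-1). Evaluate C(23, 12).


R(13,12) <= C(13+12-2, 13-1) = C(23, 12)
C(23, 12) = 23! / (12! * 11!)
= 1352078

1352078


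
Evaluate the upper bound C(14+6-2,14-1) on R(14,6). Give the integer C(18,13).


R(14,6) <= C(14+6-2, 14-1) = C(18, 13)
C(18, 13) = 18! / (13! * 5!)
= 8568

8568


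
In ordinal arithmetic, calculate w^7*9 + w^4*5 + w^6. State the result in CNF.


Ordinal addition (w^7*9 + w^4*5) + w^6:
alpha's leading term has exponent 7 > beta's exponent 6, so it survives.
alpha's tail term has exponent 4 < beta's exponent 6, so it is absorbed by beta.
In ordinal addition, any term followed by a strictly larger-exponent term is absorbed.
Result = w^7*9 + w^6

w^7*9 + w^6


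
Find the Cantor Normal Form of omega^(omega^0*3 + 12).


omega^(omega^0*3 + 12):
omega^0 = 1, so the exponent is 3 + 12 = 15 (finite ordinal addition).
Result = omega^15, already a single CNF term.

omega^15


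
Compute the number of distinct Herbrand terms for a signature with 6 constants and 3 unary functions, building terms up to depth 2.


Herbrand terms by depth:
Depth 0: 6 constants
Depth 1: 18 new terms (running total: 24)
Depth 2: 54 new terms (running total: 78)
Total distinct ground terms = 78

78


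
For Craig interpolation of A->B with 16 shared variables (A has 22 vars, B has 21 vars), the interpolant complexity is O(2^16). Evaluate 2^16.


Shared atoms = 16
Craig interpolant size bound = 2^16
= 65536

65536


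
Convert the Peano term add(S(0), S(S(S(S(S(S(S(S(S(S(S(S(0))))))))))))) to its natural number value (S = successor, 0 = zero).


add(S^1(0), S^12(0)):
S^1(0) = 1
S^12(0) = 12
1 + 12 = 13

13


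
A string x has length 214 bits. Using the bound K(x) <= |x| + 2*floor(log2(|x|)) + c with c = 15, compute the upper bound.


floor(log2(214)) = 7
2 * 7 = 14
K(x) <= 214 + 14 + 15 = 243

243


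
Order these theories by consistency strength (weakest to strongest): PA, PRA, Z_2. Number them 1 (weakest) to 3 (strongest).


Ordering by consistency strength:
1. PRA
2. PA
3. Z_2


PA=2, PRA=1, Z_2=3


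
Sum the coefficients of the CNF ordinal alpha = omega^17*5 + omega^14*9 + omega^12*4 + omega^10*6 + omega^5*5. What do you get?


CNF: omega^17*5 + omega^14*9 + omega^12*4 + omega^10*6 + omega^5*5
Coefficients: 5 + 9 + 4 + 6 + 5 = 29

29


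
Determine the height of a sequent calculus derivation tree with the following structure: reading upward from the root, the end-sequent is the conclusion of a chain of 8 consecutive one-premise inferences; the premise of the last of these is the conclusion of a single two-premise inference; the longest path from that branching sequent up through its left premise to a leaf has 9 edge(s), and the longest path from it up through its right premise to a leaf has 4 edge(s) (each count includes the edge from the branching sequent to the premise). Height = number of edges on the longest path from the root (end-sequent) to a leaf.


Longest path through the left premise: 9 edges (measured from the branching sequent)
Longest path through the right premise: 4 edges
Height of the subtree rooted at the branching sequent: max(9, 4) = 9
The branching sequent sits 8 edges above the root (the chain of one-premise inferences), so height = 9 + 8 = 17

17


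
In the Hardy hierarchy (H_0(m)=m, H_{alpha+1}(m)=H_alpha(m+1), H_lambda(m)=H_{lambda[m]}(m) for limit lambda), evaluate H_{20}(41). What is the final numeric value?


H_20(41):
For finite ordinals k, H_k(n) = n + k (each successor step adds 1).
H_20(41) = 41 + 20 = 61

61


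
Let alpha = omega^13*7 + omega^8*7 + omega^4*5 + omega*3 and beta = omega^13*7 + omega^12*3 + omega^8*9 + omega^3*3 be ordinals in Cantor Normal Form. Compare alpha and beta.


Compare term by term from highest exponent:
alpha = omega^13*7 + omega^8*7 + omega^4*5 + omega*3
beta = omega^13*7 + omega^12*3 + omega^8*9 + omega^3*3
Term 1: alpha has omega^13*7, beta has omega^13*7
Term 2: alpha has omega^8*7, beta has omega^12*3
Term 3: alpha has omega^4*5, beta has omega^8*9
Term 4: alpha has omega^1*3, beta has omega^3*3
Result: alpha < beta

alpha < beta


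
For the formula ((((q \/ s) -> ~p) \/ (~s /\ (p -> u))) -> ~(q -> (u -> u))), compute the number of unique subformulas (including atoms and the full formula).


Formula: ((((q \/ s) -> ~p) \/ (~s /\ (p -> u))) -> ~(q -> (u -> u)))
Subformulas found:
  1. q
  2. u
  3. s
  4. p
  5. ~p
  6. ~s
  7. (p -> u)
  8. (u -> u)
  9. (q \/ s)
  10. (q -> (u -> u))
  11. ~(q -> (u -> u))
  12. (~s /\ (p -> u))
  13. ((q \/ s) -> ~p)
  14. (((q \/ s) -> ~p) \/ (~s /\ (p -> u)))
  15. ((((q \/ s) -> ~p) \/ (~s /\ (p -> u))) -> ~(q -> (u -> u)))
Total distinct subformulas = 15

15


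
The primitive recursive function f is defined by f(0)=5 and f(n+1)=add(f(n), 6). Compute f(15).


f(0) = 5
f(1) = add(f(0), 6) = add(5, 6) = 11
f(2) = add(f(1), 6) = add(11, 6) = 17
f(3) = add(f(2), 6) = add(17, 6) = 23
f(4) = add(f(3), 6) = add(23, 6) = 29
f(5) = add(f(4), 6) = add(29, 6) = 35
f(6) = add(f(5), 6) = add(35, 6) = 41
f(7) = add(f(6), 6) = add(41, 6) = 47
f(8) = add(f(7), 6) = add(47, 6) = 53
f(9) = add(f(8), 6) = add(53, 6) = 59
f(10) = add(f(9), 6) = add(59, 6) = 65
f(11) = add(f(10), 6) = add(65, 6) = 71
f(12) = add(f(11), 6) = add(71, 6) = 77
f(13) = add(f(12), 6) = add(77, 6) = 83
f(14) = add(f(13), 6) = add(83, 6) = 89
f(15) = add(f(14), 6) = add(89, 6) = 95


95


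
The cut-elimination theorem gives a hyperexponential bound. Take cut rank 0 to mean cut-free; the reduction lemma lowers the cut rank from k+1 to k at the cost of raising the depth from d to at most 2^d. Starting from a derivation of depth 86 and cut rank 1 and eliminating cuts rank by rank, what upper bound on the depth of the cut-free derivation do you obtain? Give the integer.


Each rank reduction sends depth d to at most 2^d; cut rank r needs r reductions.
2_0(86) = 86
2_1(86) = 2^86 = 77371252455336267181195264
Cut-free depth bound = 77371252455336267181195264

77371252455336267181195264


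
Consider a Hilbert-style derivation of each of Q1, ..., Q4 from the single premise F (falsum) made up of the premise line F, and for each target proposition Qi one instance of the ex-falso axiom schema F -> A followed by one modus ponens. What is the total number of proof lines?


Ex falso, line by line:
- 1 premise line (F)
- 4 targets, each needing 1 axiom instance (F -> Qi) + 1 MP = 2 lines: 2 * 4 = 8
Total = 1 + 8 = 9 lines.

9


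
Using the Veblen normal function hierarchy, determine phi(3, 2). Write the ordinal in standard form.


phi(3, 2):
phi(3, beta) = eta_beta (the beta-th eta number, fixed point of zeta).
phi(3, 2) = eta_2

eta_2


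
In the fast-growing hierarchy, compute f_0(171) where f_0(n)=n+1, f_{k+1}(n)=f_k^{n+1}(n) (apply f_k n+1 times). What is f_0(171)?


f_0(171) = 171 + 1 = 172

172


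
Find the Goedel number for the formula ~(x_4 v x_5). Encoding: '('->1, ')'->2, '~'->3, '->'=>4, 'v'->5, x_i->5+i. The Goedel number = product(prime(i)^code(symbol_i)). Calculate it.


Formula: ~(x_4 v x_5)
Symbol codes: [3, 1, 9, 5, 10, 2]
Primes: [2, 3, 5, 7, 11, 13]
p_1^3 = 2^3 = 8
p_2^1 = 3^1 = 3
p_3^9 = 5^9 = 1953125
p_4^5 = 7^5 = 16807
p_5^10 = 11^10 = 25937424601
p_6^2 = 13^2 = 169
Product = 3453385307834164828125000

3453385307834164828125000


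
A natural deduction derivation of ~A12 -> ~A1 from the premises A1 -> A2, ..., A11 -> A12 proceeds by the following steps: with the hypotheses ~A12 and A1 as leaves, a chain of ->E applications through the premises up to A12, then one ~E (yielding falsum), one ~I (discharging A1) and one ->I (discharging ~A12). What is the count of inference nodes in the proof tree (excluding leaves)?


From hypothesis A1, 11 ->E steps along the 11 premises yield A12.
~E with hypothesis ~A12 gives falsum (1 node); ~I discharging A1 gives ~A1 (1 node); ->I discharging ~A12 gives the goal (1 node).
Total = 11 + 3 = 14 inference nodes.

14


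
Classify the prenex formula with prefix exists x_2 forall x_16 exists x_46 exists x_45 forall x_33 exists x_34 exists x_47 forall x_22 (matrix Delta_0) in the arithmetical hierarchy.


Leading quantifier is exists, so the class is Sigma.
Number of quantifier blocks = alternations + 1 = 5 + 1 = 6.
Classification: Sigma_6

Sigma_6


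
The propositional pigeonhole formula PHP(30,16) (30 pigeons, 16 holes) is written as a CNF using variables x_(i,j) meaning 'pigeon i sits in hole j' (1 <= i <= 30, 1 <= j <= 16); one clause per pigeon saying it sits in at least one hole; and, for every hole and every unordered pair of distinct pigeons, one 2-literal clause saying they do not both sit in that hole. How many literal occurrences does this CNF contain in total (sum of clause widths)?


PHP(30,16): 30 pigeons, 16 holes, 30*16 = 480 variables.
- pigeon clauses: one per pigeon -> 30 clauses of width 16 -> 480 literals
- hole clauses: 16 holes * C(30,2) = 16 * 435 -> 6960 clauses of width 2 -> 13920 literals
Total literal occurrences = 480 + 13920 = 14400

14400


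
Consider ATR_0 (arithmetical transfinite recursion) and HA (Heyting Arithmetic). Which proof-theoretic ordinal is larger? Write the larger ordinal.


Proof-theoretic ordinal of ATR_0 (arithmetical transfinite recursion): Gamma_0
Proof-theoretic ordinal of HA (Heyting Arithmetic): epsilon_0
Comparing: epsilon_0 < Gamma_0.
The larger ordinal is Gamma_0 (from ATR_0 (arithmetical transfinite recursion)).

Gamma_0


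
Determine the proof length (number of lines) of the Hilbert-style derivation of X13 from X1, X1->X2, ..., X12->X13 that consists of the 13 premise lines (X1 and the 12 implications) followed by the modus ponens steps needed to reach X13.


We have 13 premise lines: X1 and 12 implications.
Each implication is detached once by MP, giving 12 MP lines.
13 premise lines + 12 MP lines = 25 total lines.

25


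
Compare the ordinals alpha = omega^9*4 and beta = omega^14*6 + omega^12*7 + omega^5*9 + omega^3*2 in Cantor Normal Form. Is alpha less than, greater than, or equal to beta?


Compare term by term from highest exponent:
alpha = omega^9*4
beta = omega^14*6 + omega^12*7 + omega^5*9 + omega^3*2
Term 1: alpha has omega^9*4, beta has omega^14*6
Term 2: alpha has omega^0*0, beta has omega^12*7
Term 3: alpha has omega^0*0, beta has omega^5*9
Term 4: alpha has omega^0*0, beta has omega^3*2
Result: alpha < beta

alpha < beta


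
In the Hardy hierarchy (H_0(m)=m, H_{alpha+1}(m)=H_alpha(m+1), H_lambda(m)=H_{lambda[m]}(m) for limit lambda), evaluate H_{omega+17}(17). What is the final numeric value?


H_{omega+17}(17):
Unwind the 17 successor steps: H_{omega+17}(17) = H_omega(17+17) = H_omega(34).
H_omega(m) = H_m(m) = m + m = 2m.
Result = 2 * 34 = 68

68


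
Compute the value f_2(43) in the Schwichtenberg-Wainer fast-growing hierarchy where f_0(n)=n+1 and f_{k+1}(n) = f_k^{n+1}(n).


f_2(43) = f_1^44(43)
f_1(m) = 2m + 1.
Iterating: f_1^k(n) = 2^k*(n+1) - 1.
f_2(43) = 2^44*(43+1) - 1 = 17592186044416*44 - 1 = 774056185954303

774056185954303


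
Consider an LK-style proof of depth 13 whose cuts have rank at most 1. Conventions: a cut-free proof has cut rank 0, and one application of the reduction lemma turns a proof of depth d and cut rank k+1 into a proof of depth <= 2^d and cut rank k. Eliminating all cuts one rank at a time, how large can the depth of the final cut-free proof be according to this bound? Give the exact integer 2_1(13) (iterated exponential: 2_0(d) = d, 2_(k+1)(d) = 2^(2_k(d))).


Each rank reduction sends depth d to at most 2^d; cut rank r needs r reductions.
2_0(13) = 13
2_1(13) = 2^13 = 8192
Cut-free depth bound = 8192

8192


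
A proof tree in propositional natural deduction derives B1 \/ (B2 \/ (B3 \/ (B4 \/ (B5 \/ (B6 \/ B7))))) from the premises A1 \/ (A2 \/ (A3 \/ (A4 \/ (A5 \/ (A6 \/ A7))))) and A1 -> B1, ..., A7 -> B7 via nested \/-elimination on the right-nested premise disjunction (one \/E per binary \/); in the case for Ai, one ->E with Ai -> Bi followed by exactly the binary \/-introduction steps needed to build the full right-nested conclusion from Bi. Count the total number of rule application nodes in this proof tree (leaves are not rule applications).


Constructive dilemma with 7 branches, all disjunctions right-nested:
- \/E: the premise has 6 binary \/, each eliminated once: 6 nodes.
- ->E: one per case (Ai with Ai -> Bi gives Bi): 7 nodes.
- \/I: in case i < n, Bi needs 1 step to form Bi \/ (B(i+1) \/ ...) and then i-1 steps to prepend B(i-1), ..., B1, i.e. i steps; in case i = n, B7 needs 6 prepend steps.
  \/I total = (1 + 2 + ... + 6) + 6 = 21 + 6 = 27 nodes.
Total = 6 + 7 + 27 = 40

40


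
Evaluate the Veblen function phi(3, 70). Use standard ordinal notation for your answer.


phi(3, 70):
phi(3, beta) = eta_beta (the beta-th eta number, fixed point of zeta).
phi(3, 70) = eta_70

eta_70


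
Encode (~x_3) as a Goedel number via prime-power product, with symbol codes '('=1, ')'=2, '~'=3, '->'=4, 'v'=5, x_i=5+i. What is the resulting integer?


Formula: (~x_3)
Symbol codes: [1, 3, 8, 2]
Primes: [2, 3, 5, 7]
p_1^1 = 2^1 = 2
p_2^3 = 3^3 = 27
p_3^8 = 5^8 = 390625
p_4^2 = 7^2 = 49
Product = 1033593750

1033593750


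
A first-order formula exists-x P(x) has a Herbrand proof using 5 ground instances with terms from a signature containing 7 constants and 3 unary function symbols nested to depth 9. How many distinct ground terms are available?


Herbrand terms by depth:
Depth 0: 7 constants
Depth 1: 21 new terms (running total: 28)
Depth 2: 63 new terms (running total: 91)
Depth 3: 189 new terms (running total: 280)
Depth 4: 567 new terms (running total: 847)
Depth 5: 1701 new terms (running total: 2548)
Depth 6: 5103 new terms (running total: 7651)
Depth 7: 15309 new terms (running total: 22960)
Depth 8: 45927 new terms (running total: 68887)
Depth 9: 137781 new terms (running total: 206668)
Total distinct ground terms = 206668

206668


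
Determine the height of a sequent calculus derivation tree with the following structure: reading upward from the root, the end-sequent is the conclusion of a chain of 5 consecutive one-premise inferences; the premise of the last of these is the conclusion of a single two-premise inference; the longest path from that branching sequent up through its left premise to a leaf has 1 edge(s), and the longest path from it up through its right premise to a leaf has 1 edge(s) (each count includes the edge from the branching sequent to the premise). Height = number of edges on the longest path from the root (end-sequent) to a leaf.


Longest path through the left premise: 1 edges (measured from the branching sequent)
Longest path through the right premise: 1 edges
Height of the subtree rooted at the branching sequent: max(1, 1) = 1
The branching sequent sits 5 edges above the root (the chain of one-premise inferences), so height = 1 + 5 = 6

6


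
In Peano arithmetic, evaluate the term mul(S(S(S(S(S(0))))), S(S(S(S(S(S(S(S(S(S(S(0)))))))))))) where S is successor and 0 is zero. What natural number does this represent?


mul(S^5(0), S^11(0)):
S^5(0) = 5
S^11(0) = 11
5 * 11 = 55

55


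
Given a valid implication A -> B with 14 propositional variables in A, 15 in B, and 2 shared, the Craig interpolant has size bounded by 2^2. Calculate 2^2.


Shared atoms = 2
Craig interpolant size bound = 2^2
= 4

4


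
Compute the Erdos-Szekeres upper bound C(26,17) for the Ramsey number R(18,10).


R(18,10) <= C(18+10-2, 18-1) = C(26, 17)
C(26, 17) = 26! / (17! * 9!)
= 3124550

3124550


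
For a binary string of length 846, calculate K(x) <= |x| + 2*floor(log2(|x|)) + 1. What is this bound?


floor(log2(846)) = 9
2 * 9 = 18
K(x) <= 846 + 18 + 1 = 865

865


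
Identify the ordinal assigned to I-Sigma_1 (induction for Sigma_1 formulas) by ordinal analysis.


The proof-theoretic ordinal of I-Sigma_1 (induction for Sigma_1 formulas) is a standard result in ordinal analysis.
This ordinal is the supremum of order types of primitive recursive well-orderings
that the theory can prove to be well-ordered.
For I-Sigma_1 (induction for Sigma_1 formulas), the proof-theoretic ordinal is omega^omega.

omega^omega


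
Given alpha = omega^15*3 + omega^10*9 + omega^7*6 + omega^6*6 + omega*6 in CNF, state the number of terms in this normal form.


CNF: omega^15*3 + omega^10*9 + omega^7*6 + omega^6*6 + omega*6
Count the summands separated by '+':
  term 1: omega^15*3
  term 2: omega^10*9
  term 3: omega^7*6
  term 4: omega^6*6
  term 5: omega*6
Total terms = 5

5


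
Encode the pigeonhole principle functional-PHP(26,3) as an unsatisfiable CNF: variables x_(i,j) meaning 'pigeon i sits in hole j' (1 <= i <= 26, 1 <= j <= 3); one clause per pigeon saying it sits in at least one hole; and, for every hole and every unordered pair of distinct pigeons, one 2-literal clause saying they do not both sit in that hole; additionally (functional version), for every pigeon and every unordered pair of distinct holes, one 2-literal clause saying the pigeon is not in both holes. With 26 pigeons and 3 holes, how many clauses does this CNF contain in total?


functional-PHP(26,3): 26 pigeons, 3 holes, 26*3 = 78 variables.
- pigeon clauses: one per pigeon -> 26 clauses
- hole clauses: 3 holes * C(26,2) = 3 * 325 -> 975 clauses
- functional clauses: 26 pigeons * C(3,2) = 26 * 3 -> 78 clauses
Total clauses = 26 + 975 + 78 = 1079

1079


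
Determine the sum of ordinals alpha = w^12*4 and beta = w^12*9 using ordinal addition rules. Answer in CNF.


Ordinal addition w^12*4 + w^12*9:
Both terms have the same exponent 12.
w^e*c + w^e*d = w^e*(c+d).
Result = w^12*(4+9) = w^12*13

w^12*13


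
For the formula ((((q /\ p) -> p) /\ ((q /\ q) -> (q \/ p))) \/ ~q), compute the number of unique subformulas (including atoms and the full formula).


Formula: ((((q /\ p) -> p) /\ ((q /\ q) -> (q \/ p))) \/ ~q)
Subformulas found:
  1. q
  2. p
  3. ~q
  4. (q /\ p)
  5. (q \/ p)
  6. (q /\ q)
  7. ((q /\ p) -> p)
  8. ((q /\ q) -> (q \/ p))
  9. (((q /\ p) -> p) /\ ((q /\ q) -> (q \/ p)))
  10. ((((q /\ p) -> p) /\ ((q /\ q) -> (q \/ p))) \/ ~q)
Total distinct subformulas = 10

10


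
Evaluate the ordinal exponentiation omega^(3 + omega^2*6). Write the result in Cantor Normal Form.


omega^(3 + omega^2*6):
In ordinal addition a term is absorbed by a following term of strictly larger exponent: 0 < 2, so 3 + omega^2*6 = omega^2*6.
omega raised to a CNF ordinal is a single CNF term: Result = omega^(omega^2*6)

omega^(omega^2*6)


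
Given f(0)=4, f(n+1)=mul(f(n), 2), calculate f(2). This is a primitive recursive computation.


f(0) = 4
f(1) = mul(f(0), 2) = mul(4, 2) = 8
f(2) = mul(f(1), 2) = mul(8, 2) = 16


16


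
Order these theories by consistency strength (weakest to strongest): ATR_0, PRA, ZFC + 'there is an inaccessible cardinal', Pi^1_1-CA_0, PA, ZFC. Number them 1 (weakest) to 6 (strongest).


Ordering by consistency strength:
1. PRA
2. PA
3. ATR_0
4. Pi^1_1-CA_0
5. ZFC
6. ZFC + 'there is an inaccessible cardinal'


ATR_0=3, PRA=1, ZFC + 'there is an inaccessible cardinal'=6, Pi^1_1-CA_0=4, PA=2, ZFC=5


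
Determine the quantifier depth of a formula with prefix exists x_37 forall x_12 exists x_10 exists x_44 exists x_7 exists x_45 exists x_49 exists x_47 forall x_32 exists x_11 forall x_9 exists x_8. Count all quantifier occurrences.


Quantifier prefix has 12 quantifier symbols.
Quantifier depth = 12

12


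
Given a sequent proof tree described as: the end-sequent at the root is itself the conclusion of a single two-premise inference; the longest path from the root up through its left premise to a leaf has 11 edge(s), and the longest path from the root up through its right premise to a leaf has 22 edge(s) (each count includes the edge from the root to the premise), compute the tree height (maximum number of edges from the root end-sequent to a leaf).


Longest path through the left premise: 11 edges (measured from the branching sequent)
Longest path through the right premise: 22 edges
Height of the subtree rooted at the branching sequent: max(11, 22) = 22
The branching sequent is the root itself.
Total height = 22

22


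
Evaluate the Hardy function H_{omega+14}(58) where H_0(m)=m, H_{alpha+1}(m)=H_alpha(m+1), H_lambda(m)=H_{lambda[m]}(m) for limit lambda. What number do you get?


H_{omega+14}(58):
Unwind the 14 successor steps: H_{omega+14}(58) = H_omega(58+14) = H_omega(72).
H_omega(m) = H_m(m) = m + m = 2m.
Result = 2 * 72 = 144

144


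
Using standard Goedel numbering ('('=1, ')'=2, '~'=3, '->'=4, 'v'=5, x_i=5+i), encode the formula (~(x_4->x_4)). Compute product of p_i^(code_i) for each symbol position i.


Formula: (~(x_4->x_4))
Symbol codes: [1, 3, 1, 9, 4, 9, 2, 2]
Primes: [2, 3, 5, 7, 11, 13, 17, 19]
p_1^1 = 2^1 = 2
p_2^3 = 3^3 = 27
p_3^1 = 5^1 = 5
p_4^9 = 7^9 = 40353607
p_5^4 = 11^4 = 14641
p_6^9 = 13^9 = 10604499373
p_7^2 = 17^2 = 289
p_8^2 = 19^2 = 361
Product = 176486739713597209702367892330

176486739713597209702367892330


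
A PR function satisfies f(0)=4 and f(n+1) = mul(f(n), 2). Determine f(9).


f(0) = 4
f(1) = mul(f(0), 2) = mul(4, 2) = 8
f(2) = mul(f(1), 2) = mul(8, 2) = 16
f(3) = mul(f(2), 2) = mul(16, 2) = 32
f(4) = mul(f(3), 2) = mul(32, 2) = 64
f(5) = mul(f(4), 2) = mul(64, 2) = 128
f(6) = mul(f(5), 2) = mul(128, 2) = 256
f(7) = mul(f(6), 2) = mul(256, 2) = 512
f(8) = mul(f(7), 2) = mul(512, 2) = 1024
f(9) = mul(f(8), 2) = mul(1024, 2) = 2048


2048


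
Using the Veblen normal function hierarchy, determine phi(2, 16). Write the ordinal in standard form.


phi(2, 16):
phi(2, beta) = zeta_beta (the beta-th zeta number, fixed point of epsilon).
phi(2, 16) = zeta_16

zeta_16


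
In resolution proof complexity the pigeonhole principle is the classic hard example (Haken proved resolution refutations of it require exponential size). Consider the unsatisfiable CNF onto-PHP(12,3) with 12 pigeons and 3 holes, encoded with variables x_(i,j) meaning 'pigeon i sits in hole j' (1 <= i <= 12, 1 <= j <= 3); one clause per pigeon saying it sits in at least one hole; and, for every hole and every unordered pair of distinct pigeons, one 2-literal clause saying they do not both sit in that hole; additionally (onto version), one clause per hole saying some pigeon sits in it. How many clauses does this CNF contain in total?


onto-PHP(12,3): 12 pigeons, 3 holes, 12*3 = 36 variables.
- pigeon clauses: one per pigeon -> 12 clauses
- hole clauses: 3 holes * C(12,2) = 3 * 66 -> 198 clauses
- onto clauses: one per hole -> 3 clauses
Total clauses = 12 + 198 + 3 = 213

213


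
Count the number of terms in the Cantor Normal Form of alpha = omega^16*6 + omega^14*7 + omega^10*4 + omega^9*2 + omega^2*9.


CNF: omega^16*6 + omega^14*7 + omega^10*4 + omega^9*2 + omega^2*9
Count the summands separated by '+':
  term 1: omega^16*6
  term 2: omega^14*7
  term 3: omega^10*4
  term 4: omega^9*2
  term 5: omega^2*9
Total terms = 5

5


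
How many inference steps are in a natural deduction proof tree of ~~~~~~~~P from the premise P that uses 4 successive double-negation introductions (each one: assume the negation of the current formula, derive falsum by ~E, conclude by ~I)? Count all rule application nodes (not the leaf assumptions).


Each double-negation introduction (from C infer ~~C) uses 2 inference nodes: one ~E (C and ~C give falsum) and one ~I (discharge ~C).
4 double negations = 4 * 2 = 8 inference nodes.

8


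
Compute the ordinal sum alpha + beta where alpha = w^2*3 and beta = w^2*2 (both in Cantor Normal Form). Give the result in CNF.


Ordinal addition w^2*3 + w^2*2:
Both terms have the same exponent 2.
w^e*c + w^e*d = w^e*(c+d).
Result = w^2*(3+2) = w^2*5

w^2*5


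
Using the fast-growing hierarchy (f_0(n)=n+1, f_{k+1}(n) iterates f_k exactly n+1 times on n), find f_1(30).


f_1(30) = f_0^31(30)
f_0 adds 1 each time, applied 31 times.
f_1(30) = 30 + 31 = 61

61


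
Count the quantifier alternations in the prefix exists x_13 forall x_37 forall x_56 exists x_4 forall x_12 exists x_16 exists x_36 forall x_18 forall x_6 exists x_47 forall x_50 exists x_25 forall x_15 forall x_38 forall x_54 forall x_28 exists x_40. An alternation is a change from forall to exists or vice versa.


Walk the prefix and count type changes:
  position 1: exists -> forall <-- alternation
  position 2: forall -> forall
  position 3: forall -> exists <-- alternation
  position 4: exists -> forall <-- alternation
  position 5: forall -> exists <-- alternation
  position 6: exists -> exists
  position 7: exists -> forall <-- alternation
  position 8: forall -> forall
  position 9: forall -> exists <-- alternation
  position 10: exists -> forall <-- alternation
  position 11: forall -> exists <-- alternation
  position 12: exists -> forall <-- alternation
  position 13: forall -> forall
  position 14: forall -> forall
  position 15: forall -> forall
  position 16: forall -> exists <-- alternation
Total alternations = 10

10


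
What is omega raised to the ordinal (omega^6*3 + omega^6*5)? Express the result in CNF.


omega^(omega^6*3 + omega^6*5):
Both terms of the exponent have the same exponent 6, so they merge: omega^6*3 + omega^6*5 = omega^6*(3+5) = omega^6*8.
omega raised to a CNF ordinal is a single CNF term: Result = omega^(omega^6*8)

omega^(omega^6*8)


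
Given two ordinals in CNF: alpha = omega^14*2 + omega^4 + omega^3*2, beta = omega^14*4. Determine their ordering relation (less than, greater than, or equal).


Compare term by term from highest exponent:
alpha = omega^14*2 + omega^4 + omega^3*2
beta = omega^14*4
Term 1: alpha has omega^14*2, beta has omega^14*4
Term 2: alpha has omega^4*1, beta has omega^0*0
Term 3: alpha has omega^3*2, beta has omega^0*0
Result: alpha < beta

alpha < beta


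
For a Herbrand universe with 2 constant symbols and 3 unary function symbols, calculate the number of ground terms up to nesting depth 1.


Herbrand terms by depth:
Depth 0: 2 constants
Depth 1: 6 new terms (running total: 8)
Total distinct ground terms = 8

8


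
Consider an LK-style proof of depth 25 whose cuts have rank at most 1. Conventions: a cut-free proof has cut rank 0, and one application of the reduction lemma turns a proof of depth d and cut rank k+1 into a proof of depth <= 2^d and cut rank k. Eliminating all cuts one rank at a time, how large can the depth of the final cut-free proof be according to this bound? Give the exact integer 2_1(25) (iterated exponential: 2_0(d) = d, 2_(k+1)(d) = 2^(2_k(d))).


Each rank reduction sends depth d to at most 2^d; cut rank r needs r reductions.
2_0(25) = 25
2_1(25) = 2^25 = 33554432
Cut-free depth bound = 33554432

33554432


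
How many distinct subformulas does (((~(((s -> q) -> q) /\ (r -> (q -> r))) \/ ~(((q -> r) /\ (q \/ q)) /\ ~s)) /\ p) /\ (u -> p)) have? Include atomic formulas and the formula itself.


Formula: (((~(((s -> q) -> q) /\ (r -> (q -> r))) \/ ~(((q -> r) /\ (q \/ q)) /\ ~s)) /\ p) /\ (u -> p))
Subformulas found:
  1. r
  2. q
  3. u
  4. s
  5. p
  6. ~s
  7. (u -> p)
  8. (s -> q)
  9. (q -> r)
  10. (q \/ q)
  11. ((s -> q) -> q)
  12. (r -> (q -> r))
  13. ((q -> r) /\ (q \/ q))
  14. (((q -> r) /\ (q \/ q)) /\ ~s)
  15. ~(((q -> r) /\ (q \/ q)) /\ ~s)
  16. (((s -> q) -> q) /\ (r -> (q -> r)))
  17. ~(((s -> q) -> q) /\ (r -> (q -> r)))
  18. (~(((s -> q) -> q) /\ (r -> (q -> r))) \/ ~(((q -> r) /\ (q \/ q)) /\ ~s))
  19. ((~(((s -> q) -> q) /\ (r -> (q -> r))) \/ ~(((q -> r) /\ (q \/ q)) /\ ~s)) /\ p)
  20. (((~(((s -> q) -> q) /\ (r -> (q -> r))) \/ ~(((q -> r) /\ (q \/ q)) /\ ~s)) /\ p) /\ (u -> p))
Total distinct subformulas = 20

20


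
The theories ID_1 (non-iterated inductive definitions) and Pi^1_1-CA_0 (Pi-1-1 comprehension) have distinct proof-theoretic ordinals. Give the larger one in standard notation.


Proof-theoretic ordinal of ID_1 (non-iterated inductive definitions): psi_0(epsilon_{Omega+1})
Proof-theoretic ordinal of Pi^1_1-CA_0 (Pi-1-1 comprehension): psi_0(Omega_omega)
Comparing: psi_0(epsilon_{Omega+1}) < psi_0(Omega_omega).
The larger ordinal is psi_0(Omega_omega) (from Pi^1_1-CA_0 (Pi-1-1 comprehension)).

psi_0(Omega_omega)


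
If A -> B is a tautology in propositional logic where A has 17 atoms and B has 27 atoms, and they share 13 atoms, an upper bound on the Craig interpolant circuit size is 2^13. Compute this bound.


Shared atoms = 13
Craig interpolant size bound = 2^13
= 8192

8192


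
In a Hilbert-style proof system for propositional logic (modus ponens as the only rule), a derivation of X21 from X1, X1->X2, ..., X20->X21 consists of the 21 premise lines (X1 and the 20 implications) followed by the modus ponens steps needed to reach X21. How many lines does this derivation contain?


We have 21 premise lines: X1 and 20 implications.
Each implication is detached once by MP, giving 20 MP lines.
21 premise lines + 20 MP lines = 41 total lines.

41


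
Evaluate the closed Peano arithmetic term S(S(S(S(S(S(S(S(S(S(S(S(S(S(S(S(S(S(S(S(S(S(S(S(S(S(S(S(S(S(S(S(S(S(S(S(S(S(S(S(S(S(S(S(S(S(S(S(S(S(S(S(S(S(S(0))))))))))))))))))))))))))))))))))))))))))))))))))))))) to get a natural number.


Counting successors applied to 0:
55 applications of S to 0 = 55

55


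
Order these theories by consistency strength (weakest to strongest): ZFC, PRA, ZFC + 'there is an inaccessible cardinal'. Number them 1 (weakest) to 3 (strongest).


Ordering by consistency strength:
1. PRA
2. ZFC
3. ZFC + 'there is an inaccessible cardinal'


ZFC=2, PRA=1, ZFC + 'there is an inaccessible cardinal'=3


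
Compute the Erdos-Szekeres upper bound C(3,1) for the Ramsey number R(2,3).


R(2,3) <= C(2+3-2, 2-1) = C(3, 1)
C(3, 1) = 3! / (1! * 2!)
= 3

3


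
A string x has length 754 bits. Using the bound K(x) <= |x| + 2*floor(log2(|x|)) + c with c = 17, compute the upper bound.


floor(log2(754)) = 9
2 * 9 = 18
K(x) <= 754 + 18 + 17 = 789

789


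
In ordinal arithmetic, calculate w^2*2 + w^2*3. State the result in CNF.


Ordinal addition w^2*2 + w^2*3:
Both terms have the same exponent 2.
w^e*c + w^e*d = w^e*(c+d).
Result = w^2*(2+3) = w^2*5

w^2*5


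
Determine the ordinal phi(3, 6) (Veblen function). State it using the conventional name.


phi(3, 6):
phi(3, beta) = eta_beta (the beta-th eta number, fixed point of zeta).
phi(3, 6) = eta_6

eta_6


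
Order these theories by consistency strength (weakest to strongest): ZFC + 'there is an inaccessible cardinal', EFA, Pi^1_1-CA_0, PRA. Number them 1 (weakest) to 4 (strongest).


Ordering by consistency strength:
1. EFA
2. PRA
3. Pi^1_1-CA_0
4. ZFC + 'there is an inaccessible cardinal'


ZFC + 'there is an inaccessible cardinal'=4, EFA=1, Pi^1_1-CA_0=3, PRA=2


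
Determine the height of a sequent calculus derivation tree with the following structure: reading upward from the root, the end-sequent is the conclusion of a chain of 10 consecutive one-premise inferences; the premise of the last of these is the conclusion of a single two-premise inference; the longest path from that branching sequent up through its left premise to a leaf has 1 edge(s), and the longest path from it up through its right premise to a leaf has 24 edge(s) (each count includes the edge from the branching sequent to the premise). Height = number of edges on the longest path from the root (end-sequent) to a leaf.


Longest path through the left premise: 1 edges (measured from the branching sequent)
Longest path through the right premise: 24 edges
Height of the subtree rooted at the branching sequent: max(1, 24) = 24
The branching sequent sits 10 edges above the root (the chain of one-premise inferences), so height = 24 + 10 = 34

34


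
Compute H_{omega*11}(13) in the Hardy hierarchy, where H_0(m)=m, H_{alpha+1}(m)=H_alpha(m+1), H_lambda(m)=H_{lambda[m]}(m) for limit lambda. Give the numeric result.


H_{omega*11}(13):
For the Hardy hierarchy, H_{omega*k}(n) = 2^k * n.
2^11 = 2048.
2048 * 13 = 26624

26624


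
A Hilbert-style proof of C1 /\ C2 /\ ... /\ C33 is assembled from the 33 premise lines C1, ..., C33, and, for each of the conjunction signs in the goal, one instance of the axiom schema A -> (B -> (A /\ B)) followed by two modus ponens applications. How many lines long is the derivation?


Conjoining 33 premises:
- 33 premise lines
- the goal has 32 conjunction signs; each costs 1 axiom instance + 2 MP = 3 lines: 3 * 32 = 96
Total = 33 + 96 = 129 lines.

129


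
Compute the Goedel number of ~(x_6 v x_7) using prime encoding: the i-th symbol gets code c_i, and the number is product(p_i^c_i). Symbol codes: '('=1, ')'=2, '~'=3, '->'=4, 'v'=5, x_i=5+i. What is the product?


Formula: ~(x_6 v x_7)
Symbol codes: [3, 1, 11, 5, 12, 2]
Primes: [2, 3, 5, 7, 11, 13]
p_1^3 = 2^3 = 8
p_2^1 = 3^1 = 3
p_3^11 = 5^11 = 48828125
p_4^5 = 7^5 = 16807
p_5^12 = 11^12 = 3138428376721
p_6^2 = 13^2 = 169
Product = 10446490556198348605078125000

10446490556198348605078125000


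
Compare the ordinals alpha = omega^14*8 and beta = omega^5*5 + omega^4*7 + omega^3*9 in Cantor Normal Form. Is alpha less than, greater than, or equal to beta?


Compare term by term from highest exponent:
alpha = omega^14*8
beta = omega^5*5 + omega^4*7 + omega^3*9
Term 1: alpha has omega^14*8, beta has omega^5*5
Term 2: alpha has omega^0*0, beta has omega^4*7
Term 3: alpha has omega^0*0, beta has omega^3*9
Result: alpha > beta

alpha > beta


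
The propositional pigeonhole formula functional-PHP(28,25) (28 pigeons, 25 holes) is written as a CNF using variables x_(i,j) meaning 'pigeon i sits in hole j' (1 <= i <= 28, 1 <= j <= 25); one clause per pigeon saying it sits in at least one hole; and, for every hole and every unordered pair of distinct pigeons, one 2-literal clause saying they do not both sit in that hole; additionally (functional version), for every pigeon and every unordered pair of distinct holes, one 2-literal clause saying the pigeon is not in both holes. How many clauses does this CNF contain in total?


functional-PHP(28,25): 28 pigeons, 25 holes, 28*25 = 700 variables.
- pigeon clauses: one per pigeon -> 28 clauses
- hole clauses: 25 holes * C(28,2) = 25 * 378 -> 9450 clauses
- functional clauses: 28 pigeons * C(25,2) = 28 * 300 -> 8400 clauses
Total clauses = 28 + 9450 + 8400 = 17878

17878


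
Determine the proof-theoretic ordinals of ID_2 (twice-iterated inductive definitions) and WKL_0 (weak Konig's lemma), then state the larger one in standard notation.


Proof-theoretic ordinal of ID_2 (twice-iterated inductive definitions): psi_0(epsilon_{Omega_2+1})
Proof-theoretic ordinal of WKL_0 (weak Konig's lemma): omega^omega
Comparing: omega^omega < psi_0(epsilon_{Omega_2+1}).
The larger ordinal is psi_0(epsilon_{Omega_2+1}) (from ID_2 (twice-iterated inductive definitions)).

psi_0(epsilon_{Omega_2+1})


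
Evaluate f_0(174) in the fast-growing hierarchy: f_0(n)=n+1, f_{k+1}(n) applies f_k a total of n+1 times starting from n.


f_0(174) = 174 + 1 = 175

175
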